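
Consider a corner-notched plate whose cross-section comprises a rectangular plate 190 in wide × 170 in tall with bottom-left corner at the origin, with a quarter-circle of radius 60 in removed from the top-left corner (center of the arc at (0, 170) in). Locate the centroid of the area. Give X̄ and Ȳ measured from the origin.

X̄ = 101.67 in, Ȳ = 79.29 in

Part | A | x̄ᵢ | ȳᵢ | A·x̄ᵢ | A·ȳᵢ
plate | 32300.00 | 95.00 | 85.00 | 3068500.00 | 2745500.00
removed quarter-circle | -2827.43 | 25.46 | 144.54 | -72000.00 | -408663.68
Σ | 29472.57 |  |  | 2996500.00 | 2336836.32
X̄ = 2996500.00 / 29472.57 = 101.67 in
Ȳ = 2336836.32 / 29472.57 = 79.29 in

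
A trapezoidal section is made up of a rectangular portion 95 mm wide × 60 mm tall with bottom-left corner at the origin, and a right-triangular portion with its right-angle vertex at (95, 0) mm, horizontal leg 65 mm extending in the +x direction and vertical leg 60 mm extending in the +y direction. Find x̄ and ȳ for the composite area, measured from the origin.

x̄ = 65.13 mm, ȳ = 27.45 mm

rectangular portion: A = 95 × 60 = 5700.00, centroid at (47.50, 30.00).
triangular portion: A = ½·65·60 = 1950.00, centroid at (116.67, 20.00).
ΣA = 7650.00 mm², ΣAx̄ = 498250.00 mm³, ΣAȳ = 210000.00 mm³.
x̄ = 498250.00/7650.00 = 65.13 mm; ȳ = 210000.00/7650.00 = 27.45 mm.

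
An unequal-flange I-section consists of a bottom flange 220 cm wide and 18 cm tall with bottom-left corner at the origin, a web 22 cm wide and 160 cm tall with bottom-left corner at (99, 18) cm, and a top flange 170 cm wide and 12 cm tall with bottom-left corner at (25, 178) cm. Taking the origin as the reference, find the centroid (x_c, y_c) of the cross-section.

x_c = 110.00 cm, y_c = 79.41 cm

bottom flange: A = 220 × 18 = 3960.00, centroid at (110.00, 9.00).
web: A = 22 × 160 = 3520.00, centroid at (110.00, 98.00).
top flange: A = 170 × 12 = 2040.00, centroid at (110.00, 184.00).
ΣA = 9520.00 cm², ΣAx_c = 1047200.00 cm³, ΣAy_c = 755960.00 cm³.
x_c = 1047200.00/9520.00 = 110.00 cm; y_c = 755960.00/9520.00 = 79.41 cm.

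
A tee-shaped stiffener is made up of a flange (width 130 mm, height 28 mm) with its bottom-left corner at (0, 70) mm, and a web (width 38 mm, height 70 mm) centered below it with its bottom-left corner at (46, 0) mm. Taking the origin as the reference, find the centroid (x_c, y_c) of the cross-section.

web: A = 38 × 70 = 2660.00, centroid at (65.00, 35.00).
flange: A = 130 × 28 = 3640.00, centroid at (65.00, 84.00).
ΣA = 6300.00 mm²
ΣAx_c = (2660.00)(65.00) + (3640.00)(65.00) = 409500.00 mm³
ΣAy_c = (2660.00)(35.00) + (3640.00)(84.00) = 398860.00 mm³
x_c = 409500.00 / 6300.00 = 65.00 mm
y_c = 398860.00 / 6300.00 = 63.31 mm

x_c = 65.00 mm, y_c = 63.31 mm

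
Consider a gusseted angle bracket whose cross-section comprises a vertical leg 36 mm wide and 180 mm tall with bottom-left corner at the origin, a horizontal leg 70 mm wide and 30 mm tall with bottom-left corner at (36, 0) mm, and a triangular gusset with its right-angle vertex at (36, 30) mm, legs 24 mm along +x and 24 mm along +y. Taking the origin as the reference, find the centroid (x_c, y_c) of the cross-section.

x_c = 31.40 mm, y_c = 70.55 mm

vertical leg: A = 36 × 180 = 6480.00, centroid at (18.00, 90.00).
horizontal leg: A = 70 × 30 = 2100.00, centroid at (71.00, 15.00).
gusset: A = ½·24·24 = 288.00, centroid at (44.00, 38.00).
ΣA = 8868.00 mm², ΣAx_c = 278412.00 mm³, ΣAy_c = 625644.00 mm³.
x_c = 278412.00/8868.00 = 31.40 mm; y_c = 625644.00/8868.00 = 70.55 mm.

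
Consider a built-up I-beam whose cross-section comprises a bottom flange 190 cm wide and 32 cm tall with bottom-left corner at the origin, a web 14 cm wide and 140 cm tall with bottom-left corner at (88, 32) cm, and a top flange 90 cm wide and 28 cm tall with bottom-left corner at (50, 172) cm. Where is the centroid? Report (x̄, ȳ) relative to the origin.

Part | A | x̄ᵢ | ȳᵢ | A·x̄ᵢ | A·ȳᵢ
bottom flange | 6080.00 | 95.00 | 16.00 | 577600.00 | 97280.00
web | 1960.00 | 95.00 | 102.00 | 186200.00 | 199920.00
top flange | 2520.00 | 95.00 | 186.00 | 239400.00 | 468720.00
Σ | 10560.00 |  |  | 1003200.00 | 765920.00
x̄ = 1003200.00 / 10560.00 = 95.00 cm
ȳ = 765920.00 / 10560.00 = 72.53 cm

x̄ = 95.00 cm, ȳ = 72.53 cm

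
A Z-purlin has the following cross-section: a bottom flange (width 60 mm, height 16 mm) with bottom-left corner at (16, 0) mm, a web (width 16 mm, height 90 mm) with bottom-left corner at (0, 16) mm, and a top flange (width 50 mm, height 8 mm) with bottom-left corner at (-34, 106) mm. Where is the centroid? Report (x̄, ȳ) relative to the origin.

x̄ = 18.60 mm, ȳ = 49.83 mm

bottom flange: A = 60 × 16 = 960.00, centroid at (46.00, 8.00).
web: A = 16 × 90 = 1440.00, centroid at (8.00, 61.00).
top flange: A = 50 × 8 = 400.00, centroid at (-9.00, 110.00).
ΣA = 2800.00 mm², ΣAx̄ = 52080.00 mm³, ΣAȳ = 139520.00 mm³.
x̄ = 52080.00/2800.00 = 18.60 mm; ȳ = 139520.00/2800.00 = 49.83 mm.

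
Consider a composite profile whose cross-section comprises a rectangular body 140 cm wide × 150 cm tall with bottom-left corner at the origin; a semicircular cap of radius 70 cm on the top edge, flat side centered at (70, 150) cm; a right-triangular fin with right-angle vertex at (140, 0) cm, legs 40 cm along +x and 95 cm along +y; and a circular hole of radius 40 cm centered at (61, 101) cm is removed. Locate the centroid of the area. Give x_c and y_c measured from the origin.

x_c = 77.96 cm, y_c = 98.19 cm

Part | A | x̄ᵢ | ȳᵢ | A·x̄ᵢ | A·ȳᵢ
rectangular body | 21000.00 | 70.00 | 75.00 | 1470000.00 | 1575000.00
semicircular top | 7696.90 | 70.00 | 179.71 | 538783.14 | 1383201.97
triangular fin | 1900.00 | 153.33 | 31.67 | 291333.33 | 60166.67
hole | -5026.55 | 61.00 | 101.00 | -306619.44 | -507681.37
Σ | 25570.35 |  |  | 1993497.03 | 2510687.26
x_c = 1993497.03 / 25570.35 = 77.96 cm
y_c = 2510687.26 / 25570.35 = 98.19 cm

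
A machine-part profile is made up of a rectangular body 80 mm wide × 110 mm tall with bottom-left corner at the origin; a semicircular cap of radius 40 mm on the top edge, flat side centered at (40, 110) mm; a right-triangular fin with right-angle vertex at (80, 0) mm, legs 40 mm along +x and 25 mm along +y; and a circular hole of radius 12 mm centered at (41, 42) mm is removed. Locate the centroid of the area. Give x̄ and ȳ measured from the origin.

rectangular body: A = 80 × 110 = 8800.00, centroid at (40.00, 55.00).
semicircular top: A = ½π·40² = 2513.27, centroid at (40.00, 126.98).
triangular fin: A = ½·40·25 = 500.00, centroid at (93.33, 8.33).
hole: A = −π·12² = -452.39, centroid at (41.00, 42.00).
ΣA = 11360.88 mm²
ΣAx̄ = (8800.00)(40.00) + (2513.27)(40.00) + (500.00)(93.33) + (-452.39)(41.00) = 480649.67 mm³
ΣAȳ = (8800.00)(55.00) + (2513.27)(126.98) + (500.00)(8.33) + (-452.39)(42.00) = 788293.13 mm³
x̄ = 480649.67 / 11360.88 = 42.31 mm
ȳ = 788293.13 / 11360.88 = 69.39 mm

x̄ = 42.31 mm, ȳ = 69.39 mm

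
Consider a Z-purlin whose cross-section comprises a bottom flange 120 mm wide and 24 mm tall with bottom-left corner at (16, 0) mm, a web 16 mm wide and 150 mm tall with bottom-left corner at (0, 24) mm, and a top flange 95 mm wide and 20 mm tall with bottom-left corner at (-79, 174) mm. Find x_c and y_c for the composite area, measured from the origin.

x_c = 24.82 mm, y_c = 86.60 mm

bottom flange: A = 120 × 24 = 2880.00, centroid at (76.00, 12.00).
web: A = 16 × 150 = 2400.00, centroid at (8.00, 99.00).
top flange: A = 95 × 20 = 1900.00, centroid at (-31.50, 184.00).
ΣA = 7180.00 mm², ΣAx_c = 178230.00 mm³, ΣAy_c = 621760.00 mm³.
x_c = 178230.00/7180.00 = 24.82 mm; y_c = 621760.00/7180.00 = 86.60 mm.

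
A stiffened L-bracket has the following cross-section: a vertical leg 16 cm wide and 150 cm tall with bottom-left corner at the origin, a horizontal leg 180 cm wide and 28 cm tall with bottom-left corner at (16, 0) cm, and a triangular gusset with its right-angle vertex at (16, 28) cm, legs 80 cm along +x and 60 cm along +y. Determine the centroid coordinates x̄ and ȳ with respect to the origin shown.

x̄ = 66.65 cm, ȳ = 37.17 cm

vertical leg: A = 16 × 150 = 2400.00, centroid at (8.00, 75.00).
horizontal leg: A = 180 × 28 = 5040.00, centroid at (106.00, 14.00).
gusset: A = ½·80·60 = 2400.00, centroid at (42.67, 48.00).
ΣA = 9840.00 cm², ΣAx̄ = 655840.00 cm³, ΣAȳ = 365760.00 cm³.
x̄ = 655840.00/9840.00 = 66.65 cm; ȳ = 365760.00/9840.00 = 37.17 cm.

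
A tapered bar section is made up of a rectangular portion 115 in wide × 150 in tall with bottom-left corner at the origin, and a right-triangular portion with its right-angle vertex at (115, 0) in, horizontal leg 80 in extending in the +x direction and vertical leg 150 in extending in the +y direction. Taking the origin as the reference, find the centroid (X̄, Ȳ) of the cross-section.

X̄ = 79.22 in, Ȳ = 68.55 in

rectangular portion: A = 115 × 150 = 17250.00, centroid at (57.50, 75.00).
triangular portion: A = ½·80·150 = 6000.00, centroid at (141.67, 50.00).
ΣA = 23250.00 in²
ΣAX̄ = (17250.00)(57.50) + (6000.00)(141.67) = 1841875.00 in³
ΣAȲ = (17250.00)(75.00) + (6000.00)(50.00) = 1593750.00 in³
X̄ = 1841875.00 / 23250.00 = 79.22 in
Ȳ = 1593750.00 / 23250.00 = 68.55 in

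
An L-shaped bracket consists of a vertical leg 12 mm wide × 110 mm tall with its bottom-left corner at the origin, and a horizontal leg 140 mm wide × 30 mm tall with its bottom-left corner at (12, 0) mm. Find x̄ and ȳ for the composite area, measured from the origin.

x̄ = 63.83 mm, ȳ = 24.57 mm

vertical leg: A = 12 × 110 = 1320.00, centroid at (6.00, 55.00).
horizontal leg: A = 140 × 30 = 4200.00, centroid at (82.00, 15.00).
ΣA = 5520.00 mm², ΣAx̄ = 352320.00 mm³, ΣAȳ = 135600.00 mm³.
x̄ = 352320.00/5520.00 = 63.83 mm; ȳ = 135600.00/5520.00 = 24.57 mm.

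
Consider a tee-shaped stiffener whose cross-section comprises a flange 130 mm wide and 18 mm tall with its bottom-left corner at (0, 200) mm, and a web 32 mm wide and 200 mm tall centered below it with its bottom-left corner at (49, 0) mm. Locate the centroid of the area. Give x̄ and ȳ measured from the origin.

web: A = 32 × 200 = 6400.00, centroid at (65.00, 100.00).
flange: A = 130 × 18 = 2340.00, centroid at (65.00, 209.00).
ΣA = 8740.00 mm²
ΣAx̄ = (6400.00)(65.00) + (2340.00)(65.00) = 568100.00 mm³
ΣAȳ = (6400.00)(100.00) + (2340.00)(209.00) = 1129060.00 mm³
x̄ = 568100.00 / 8740.00 = 65.00 mm
ȳ = 1129060.00 / 8740.00 = 129.18 mm

x̄ = 65.00 mm, ȳ = 129.18 mm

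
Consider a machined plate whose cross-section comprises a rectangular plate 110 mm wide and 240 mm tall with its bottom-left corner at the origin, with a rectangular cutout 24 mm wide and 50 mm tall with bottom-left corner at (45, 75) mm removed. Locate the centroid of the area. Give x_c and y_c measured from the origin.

plate: A = 110 × 240 = 26400.00, centroid at (55.00, 120.00).
hole: A = −(24 × 50) = -1200.00, centroid at (57.00, 100.00).
ΣA = 25200.00 mm²
ΣAx_c = (26400.00)(55.00) + (-1200.00)(57.00) = 1383600.00 mm³
ΣAy_c = (26400.00)(120.00) + (-1200.00)(100.00) = 3048000.00 mm³
x_c = 1383600.00 / 25200.00 = 54.90 mm
y_c = 3048000.00 / 25200.00 = 120.95 mm

x_c = 54.90 mm, y_c = 120.95 mm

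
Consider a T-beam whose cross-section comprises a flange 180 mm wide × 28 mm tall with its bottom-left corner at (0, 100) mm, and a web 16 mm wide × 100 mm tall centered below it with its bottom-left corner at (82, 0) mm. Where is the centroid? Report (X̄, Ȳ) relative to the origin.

X̄ = 90.00 mm, Ȳ = 98.58 mm

web: A = 16 × 100 = 1600.00, centroid at (90.00, 50.00).
flange: A = 180 × 28 = 5040.00, centroid at (90.00, 114.00).
ΣA = 6640.00 mm²
ΣAX̄ = (1600.00)(90.00) + (5040.00)(90.00) = 597600.00 mm³
ΣAȲ = (1600.00)(50.00) + (5040.00)(114.00) = 654560.00 mm³
X̄ = 597600.00 / 6640.00 = 90.00 mm
Ȳ = 654560.00 / 6640.00 = 98.58 mm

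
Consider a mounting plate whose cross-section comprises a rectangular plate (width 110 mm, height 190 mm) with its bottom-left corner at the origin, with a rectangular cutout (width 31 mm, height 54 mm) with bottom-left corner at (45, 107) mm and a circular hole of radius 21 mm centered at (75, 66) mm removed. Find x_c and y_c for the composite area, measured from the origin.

Part | A | x̄ᵢ | ȳᵢ | A·x̄ᵢ | A·ȳᵢ
plate | 20900.00 | 55.00 | 95.00 | 1149500.00 | 1985500.00
hole 1 | -1674.00 | 60.50 | 134.00 | -101277.00 | -224316.00
hole 2 | -1385.44 | 75.00 | 66.00 | -103908.18 | -91439.20
Σ | 17840.56 |  |  | 944314.82 | 1669744.80
x_c = 944314.82 / 17840.56 = 52.93 mm
y_c = 1669744.80 / 17840.56 = 93.59 mm

x_c = 52.93 mm, y_c = 93.59 mm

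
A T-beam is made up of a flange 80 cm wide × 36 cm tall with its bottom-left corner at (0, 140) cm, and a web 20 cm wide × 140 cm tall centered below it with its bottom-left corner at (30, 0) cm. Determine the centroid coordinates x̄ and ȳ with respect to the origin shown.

x̄ = 40.00 cm, ȳ = 114.62 cm

web: A = 20 × 140 = 2800.00, centroid at (40.00, 70.00).
flange: A = 80 × 36 = 2880.00, centroid at (40.00, 158.00).
ΣA = 5680.00 cm²
ΣAx̄ = (2800.00)(40.00) + (2880.00)(40.00) = 227200.00 cm³
ΣAȳ = (2800.00)(70.00) + (2880.00)(158.00) = 651040.00 cm³
x̄ = 227200.00 / 5680.00 = 40.00 cm
ȳ = 651040.00 / 5680.00 = 114.62 cm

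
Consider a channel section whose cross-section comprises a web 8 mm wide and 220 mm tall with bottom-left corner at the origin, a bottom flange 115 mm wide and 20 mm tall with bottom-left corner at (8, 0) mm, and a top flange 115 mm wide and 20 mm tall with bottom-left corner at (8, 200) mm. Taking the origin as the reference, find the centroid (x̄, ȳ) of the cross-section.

x̄ = 48.48 mm, ȳ = 110.00 mm

web: A = 8 × 220 = 1760.00, centroid at (4.00, 110.00).
bottom flange: A = 115 × 20 = 2300.00, centroid at (65.50, 10.00).
top flange: A = 115 × 20 = 2300.00, centroid at (65.50, 210.00).
ΣA = 6360.00 mm²
ΣAx̄ = (1760.00)(4.00) + (2300.00)(65.50) + (2300.00)(65.50) = 308340.00 mm³
ΣAȳ = (1760.00)(110.00) + (2300.00)(10.00) + (2300.00)(210.00) = 699600.00 mm³
x̄ = 308340.00 / 6360.00 = 48.48 mm
ȳ = 699600.00 / 6360.00 = 110.00 mm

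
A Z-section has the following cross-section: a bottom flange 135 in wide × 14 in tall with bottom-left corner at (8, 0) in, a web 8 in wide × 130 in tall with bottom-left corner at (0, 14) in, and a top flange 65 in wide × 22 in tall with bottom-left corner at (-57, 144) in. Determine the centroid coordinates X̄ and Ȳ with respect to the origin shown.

bottom flange: A = 135 × 14 = 1890.00, centroid at (75.50, 7.00).
web: A = 8 × 130 = 1040.00, centroid at (4.00, 79.00).
top flange: A = 65 × 22 = 1430.00, centroid at (-24.50, 155.00).
ΣA = 4360.00 in², ΣAX̄ = 111820.00 in³, ΣAȲ = 317040.00 in³.
X̄ = 111820.00/4360.00 = 25.65 in; Ȳ = 317040.00/4360.00 = 72.72 in.

X̄ = 25.65 in, Ȳ = 72.72 in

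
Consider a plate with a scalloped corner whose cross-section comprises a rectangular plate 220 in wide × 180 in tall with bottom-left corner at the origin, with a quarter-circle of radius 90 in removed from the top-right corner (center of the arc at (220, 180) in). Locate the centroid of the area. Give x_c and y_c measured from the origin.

Part | A | x̄ᵢ | ȳᵢ | A·x̄ᵢ | A·ȳᵢ
plate | 39600.00 | 110.00 | 90.00 | 4356000.00 | 3564000.00
removed quarter-circle | -6361.73 | 181.80 | 141.80 | -1156579.53 | -902110.52
Σ | 33238.27 |  |  | 3199420.47 | 2661889.48
x_c = 3199420.47 / 33238.27 = 96.26 in
y_c = 2661889.48 / 33238.27 = 80.09 in

x_c = 96.26 in, y_c = 80.09 in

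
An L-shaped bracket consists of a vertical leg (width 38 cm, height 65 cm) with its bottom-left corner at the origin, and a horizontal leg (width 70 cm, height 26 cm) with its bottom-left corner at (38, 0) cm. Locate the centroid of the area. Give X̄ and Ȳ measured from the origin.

X̄ = 41.91 cm, Ȳ = 24.23 cm

vertical leg: A = 38 × 65 = 2470.00, centroid at (19.00, 32.50).
horizontal leg: A = 70 × 26 = 1820.00, centroid at (73.00, 13.00).
ΣA = 4290.00 cm², ΣAX̄ = 179790.00 cm³, ΣAȲ = 103935.00 cm³.
X̄ = 179790.00/4290.00 = 41.91 cm; Ȳ = 103935.00/4290.00 = 24.23 cm.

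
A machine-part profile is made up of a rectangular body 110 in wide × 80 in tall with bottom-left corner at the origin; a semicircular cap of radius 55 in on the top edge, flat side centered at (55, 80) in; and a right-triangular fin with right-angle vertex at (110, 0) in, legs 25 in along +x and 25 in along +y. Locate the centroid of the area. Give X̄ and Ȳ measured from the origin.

rectangular body: A = 110 × 80 = 8800.00, centroid at (55.00, 40.00).
semicircular top: A = ½π·55² = 4751.66, centroid at (55.00, 103.34).
triangular fin: A = ½·25·25 = 312.50, centroid at (118.33, 8.33).
ΣA = 13864.16 in²
ΣAX̄ = (8800.00)(55.00) + (4751.66)(55.00) + (312.50)(118.33) = 782320.41 in³
ΣAȲ = (8800.00)(40.00) + (4751.66)(103.34) + (312.50)(8.33) = 845653.54 in³
X̄ = 782320.41 / 13864.16 = 56.43 in
Ȳ = 845653.54 / 13864.16 = 61.00 in

X̄ = 56.43 in, Ȳ = 61.00 in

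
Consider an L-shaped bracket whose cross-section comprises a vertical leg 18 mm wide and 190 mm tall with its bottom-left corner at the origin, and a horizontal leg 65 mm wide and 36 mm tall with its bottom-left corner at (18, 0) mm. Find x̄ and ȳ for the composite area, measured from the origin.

vertical leg: A = 18 × 190 = 3420.00, centroid at (9.00, 95.00).
horizontal leg: A = 65 × 36 = 2340.00, centroid at (50.50, 18.00).
ΣA = 5760.00 mm²
ΣAx̄ = (3420.00)(9.00) + (2340.00)(50.50) = 148950.00 mm³
ΣAȳ = (3420.00)(95.00) + (2340.00)(18.00) = 367020.00 mm³
x̄ = 148950.00 / 5760.00 = 25.86 mm
ȳ = 367020.00 / 5760.00 = 63.72 mm

x̄ = 25.86 mm, ȳ = 63.72 mm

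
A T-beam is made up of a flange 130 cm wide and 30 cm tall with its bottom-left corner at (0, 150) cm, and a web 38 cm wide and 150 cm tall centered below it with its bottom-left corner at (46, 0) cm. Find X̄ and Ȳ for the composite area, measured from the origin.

X̄ = 65.00 cm, Ȳ = 111.56 cm

web: A = 38 × 150 = 5700.00, centroid at (65.00, 75.00).
flange: A = 130 × 30 = 3900.00, centroid at (65.00, 165.00).
ΣA = 9600.00 cm², ΣAX̄ = 624000.00 cm³, ΣAȲ = 1071000.00 cm³.
X̄ = 624000.00/9600.00 = 65.00 cm; Ȳ = 1071000.00/9600.00 = 111.56 cm.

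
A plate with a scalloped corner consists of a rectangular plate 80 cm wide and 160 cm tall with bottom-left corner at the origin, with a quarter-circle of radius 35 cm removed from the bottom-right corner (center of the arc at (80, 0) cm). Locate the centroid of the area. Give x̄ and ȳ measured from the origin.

x̄ = 37.96 cm, ȳ = 85.29 cm

plate: A = 80 × 160 = 12800.00, centroid at (40.00, 80.00).
removed quarter-circle: A = −¼π·35² = -962.11, centroid at (65.15, 14.85).
ΣA = 11837.89 cm²
ΣAx̄ = (12800.00)(40.00) + (-962.11)(65.15) = 449322.65 cm³
ΣAȳ = (12800.00)(80.00) + (-962.11)(14.85) = 1009708.33 cm³
x̄ = 449322.65 / 11837.89 = 37.96 cm
ȳ = 1009708.33 / 11837.89 = 85.29 cm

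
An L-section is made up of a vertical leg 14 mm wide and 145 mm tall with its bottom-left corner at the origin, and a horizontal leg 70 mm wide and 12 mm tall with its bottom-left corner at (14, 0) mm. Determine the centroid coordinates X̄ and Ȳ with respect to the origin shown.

vertical leg: A = 14 × 145 = 2030.00, centroid at (7.00, 72.50).
horizontal leg: A = 70 × 12 = 840.00, centroid at (49.00, 6.00).
ΣA = 2870.00 mm², ΣAX̄ = 55370.00 mm³, ΣAȲ = 152215.00 mm³.
X̄ = 55370.00/2870.00 = 19.29 mm; Ȳ = 152215.00/2870.00 = 53.04 mm.

X̄ = 19.29 mm, Ȳ = 53.04 mm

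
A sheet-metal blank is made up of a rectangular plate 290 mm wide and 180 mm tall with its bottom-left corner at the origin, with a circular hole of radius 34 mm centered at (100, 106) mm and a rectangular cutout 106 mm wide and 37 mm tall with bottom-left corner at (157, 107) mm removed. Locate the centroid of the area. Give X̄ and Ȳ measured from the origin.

X̄ = 142.95 mm, Ȳ = 85.58 mm

Part | A | x̄ᵢ | ȳᵢ | A·x̄ᵢ | A·ȳᵢ
plate | 52200.00 | 145.00 | 90.00 | 7569000.00 | 4698000.00
hole 1 | -3631.68 | 100.00 | 106.00 | -363168.11 | -384958.20
hole 2 | -3922.00 | 210.00 | 125.50 | -823620.00 | -492211.00
Σ | 44646.32 |  |  | 6382211.89 | 3820830.80
X̄ = 6382211.89 / 44646.32 = 142.95 mm
Ȳ = 3820830.80 / 44646.32 = 85.58 mm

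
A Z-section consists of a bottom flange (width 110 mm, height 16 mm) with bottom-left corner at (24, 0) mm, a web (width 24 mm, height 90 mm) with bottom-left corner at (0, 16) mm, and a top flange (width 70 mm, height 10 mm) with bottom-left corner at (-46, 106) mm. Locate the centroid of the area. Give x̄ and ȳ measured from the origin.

bottom flange: A = 110 × 16 = 1760.00, centroid at (79.00, 8.00).
web: A = 24 × 90 = 2160.00, centroid at (12.00, 61.00).
top flange: A = 70 × 10 = 700.00, centroid at (-11.00, 111.00).
ΣA = 4620.00 mm²
ΣAx̄ = (1760.00)(79.00) + (2160.00)(12.00) + (700.00)(-11.00) = 157260.00 mm³
ΣAȳ = (1760.00)(8.00) + (2160.00)(61.00) + (700.00)(111.00) = 223540.00 mm³
x̄ = 157260.00 / 4620.00 = 34.04 mm
ȳ = 223540.00 / 4620.00 = 48.39 mm

x̄ = 34.04 mm, ȳ = 48.39 mm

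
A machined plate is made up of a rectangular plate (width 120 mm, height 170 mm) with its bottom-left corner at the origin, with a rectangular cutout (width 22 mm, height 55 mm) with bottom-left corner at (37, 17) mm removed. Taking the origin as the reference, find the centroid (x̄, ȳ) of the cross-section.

plate: A = 120 × 170 = 20400.00, centroid at (60.00, 85.00).
hole: A = −(22 × 55) = -1210.00, centroid at (48.00, 44.50).
ΣA = 19190.00 mm², ΣAx̄ = 1165920.00 mm³, ΣAȳ = 1680155.00 mm³.
x̄ = 1165920.00/19190.00 = 60.76 mm; ȳ = 1680155.00/19190.00 = 87.55 mm.

x̄ = 60.76 mm, ȳ = 87.55 mm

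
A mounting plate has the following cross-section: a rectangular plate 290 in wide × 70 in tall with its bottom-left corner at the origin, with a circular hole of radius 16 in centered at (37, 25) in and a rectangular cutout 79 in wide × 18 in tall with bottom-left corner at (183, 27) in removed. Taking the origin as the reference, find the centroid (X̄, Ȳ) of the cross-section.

X̄ = 143.71 in, Ȳ = 35.37 in

Part | A | x̄ᵢ | ȳᵢ | A·x̄ᵢ | A·ȳᵢ
plate | 20300.00 | 145.00 | 35.00 | 2943500.00 | 710500.00
hole 1 | -804.25 | 37.00 | 25.00 | -29757.17 | -20106.19
hole 2 | -1422.00 | 222.50 | 36.00 | -316395.00 | -51192.00
Σ | 18073.75 |  |  | 2597347.83 | 639201.81
X̄ = 2597347.83 / 18073.75 = 143.71 in
Ȳ = 639201.81 / 18073.75 = 35.37 in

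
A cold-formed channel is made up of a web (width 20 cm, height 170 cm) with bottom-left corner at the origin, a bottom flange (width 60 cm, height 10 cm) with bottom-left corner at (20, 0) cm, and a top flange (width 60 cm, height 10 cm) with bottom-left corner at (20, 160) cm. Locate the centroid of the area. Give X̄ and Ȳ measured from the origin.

X̄ = 20.43 cm, Ȳ = 85.00 cm

web: A = 20 × 170 = 3400.00, centroid at (10.00, 85.00).
bottom flange: A = 60 × 10 = 600.00, centroid at (50.00, 5.00).
top flange: A = 60 × 10 = 600.00, centroid at (50.00, 165.00).
ΣA = 4600.00 cm²
ΣAX̄ = (3400.00)(10.00) + (600.00)(50.00) + (600.00)(50.00) = 94000.00 cm³
ΣAȲ = (3400.00)(85.00) + (600.00)(5.00) + (600.00)(165.00) = 391000.00 cm³
X̄ = 94000.00 / 4600.00 = 20.43 cm
Ȳ = 391000.00 / 4600.00 = 85.00 cm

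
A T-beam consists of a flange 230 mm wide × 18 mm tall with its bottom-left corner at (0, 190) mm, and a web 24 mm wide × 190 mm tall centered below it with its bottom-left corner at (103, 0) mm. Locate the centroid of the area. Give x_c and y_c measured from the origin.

web: A = 24 × 190 = 4560.00, centroid at (115.00, 95.00).
flange: A = 230 × 18 = 4140.00, centroid at (115.00, 199.00).
ΣA = 8700.00 mm², ΣAx_c = 1000500.00 mm³, ΣAy_c = 1257060.00 mm³.
x_c = 1000500.00/8700.00 = 115.00 mm; y_c = 1257060.00/8700.00 = 144.49 mm.

x_c = 115.00 mm, y_c = 144.49 mm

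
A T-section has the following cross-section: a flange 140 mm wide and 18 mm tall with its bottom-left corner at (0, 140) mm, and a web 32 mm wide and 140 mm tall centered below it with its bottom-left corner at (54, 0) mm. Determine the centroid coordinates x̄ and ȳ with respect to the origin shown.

Part | A | x̄ᵢ | ȳᵢ | A·x̄ᵢ | A·ȳᵢ
web | 4480.00 | 70.00 | 70.00 | 313600.00 | 313600.00
flange | 2520.00 | 70.00 | 149.00 | 176400.00 | 375480.00
Σ | 7000.00 |  |  | 490000.00 | 689080.00
x̄ = 490000.00 / 7000.00 = 70.00 mm
ȳ = 689080.00 / 7000.00 = 98.44 mm

x̄ = 70.00 mm, ȳ = 98.44 mm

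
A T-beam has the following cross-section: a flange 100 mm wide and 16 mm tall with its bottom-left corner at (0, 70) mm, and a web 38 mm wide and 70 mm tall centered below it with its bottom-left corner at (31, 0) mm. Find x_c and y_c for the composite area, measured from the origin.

x_c = 50.00 mm, y_c = 51.15 mm

Part | A | x̄ᵢ | ȳᵢ | A·x̄ᵢ | A·ȳᵢ
web | 2660.00 | 50.00 | 35.00 | 133000.00 | 93100.00
flange | 1600.00 | 50.00 | 78.00 | 80000.00 | 124800.00
Σ | 4260.00 |  |  | 213000.00 | 217900.00
x_c = 213000.00 / 4260.00 = 50.00 mm
y_c = 217900.00 / 4260.00 = 51.15 mm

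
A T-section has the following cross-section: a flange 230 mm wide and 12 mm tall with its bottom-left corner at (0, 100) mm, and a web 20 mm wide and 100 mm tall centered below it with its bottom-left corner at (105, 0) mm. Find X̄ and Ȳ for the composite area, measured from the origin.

web: A = 20 × 100 = 2000.00, centroid at (115.00, 50.00).
flange: A = 230 × 12 = 2760.00, centroid at (115.00, 106.00).
ΣA = 4760.00 mm², ΣAX̄ = 547400.00 mm³, ΣAȲ = 392560.00 mm³.
X̄ = 547400.00/4760.00 = 115.00 mm; Ȳ = 392560.00/4760.00 = 82.47 mm.

X̄ = 115.00 mm, Ȳ = 82.47 mm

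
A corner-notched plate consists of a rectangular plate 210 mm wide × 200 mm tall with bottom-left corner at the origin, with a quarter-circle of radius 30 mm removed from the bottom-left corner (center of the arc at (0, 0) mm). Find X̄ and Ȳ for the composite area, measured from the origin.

plate: A = 210 × 200 = 42000.00, centroid at (105.00, 100.00).
removed quarter-circle: A = −¼π·30² = -706.86, centroid at (12.73, 12.73).
ΣA = 41293.14 mm²
ΣAX̄ = (42000.00)(105.00) + (-706.86)(12.73) = 4401000.00 mm³
ΣAȲ = (42000.00)(100.00) + (-706.86)(12.73) = 4191000.00 mm³
X̄ = 4401000.00 / 41293.14 = 106.58 mm
Ȳ = 4191000.00 / 41293.14 = 101.49 mm

X̄ = 106.58 mm, Ȳ = 101.49 mm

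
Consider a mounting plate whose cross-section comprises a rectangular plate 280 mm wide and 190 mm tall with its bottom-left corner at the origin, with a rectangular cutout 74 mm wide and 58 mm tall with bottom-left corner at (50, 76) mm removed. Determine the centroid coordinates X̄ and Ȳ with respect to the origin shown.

plate: A = 280 × 190 = 53200.00, centroid at (140.00, 95.00).
hole: A = −(74 × 58) = -4292.00, centroid at (87.00, 105.00).
ΣA = 48908.00 mm²
ΣAX̄ = (53200.00)(140.00) + (-4292.00)(87.00) = 7074596.00 mm³
ΣAȲ = (53200.00)(95.00) + (-4292.00)(105.00) = 4603340.00 mm³
X̄ = 7074596.00 / 48908.00 = 144.65 mm
Ȳ = 4603340.00 / 48908.00 = 94.12 mm

X̄ = 144.65 mm, Ȳ = 94.12 mm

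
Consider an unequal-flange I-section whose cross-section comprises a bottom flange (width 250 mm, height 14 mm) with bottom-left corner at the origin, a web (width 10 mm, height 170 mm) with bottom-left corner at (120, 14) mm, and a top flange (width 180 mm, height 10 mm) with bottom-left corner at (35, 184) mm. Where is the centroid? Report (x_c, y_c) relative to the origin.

x_c = 125.00 mm, y_c = 76.14 mm

bottom flange: A = 250 × 14 = 3500.00, centroid at (125.00, 7.00).
web: A = 10 × 170 = 1700.00, centroid at (125.00, 99.00).
top flange: A = 180 × 10 = 1800.00, centroid at (125.00, 189.00).
ΣA = 7000.00 mm², ΣAx_c = 875000.00 mm³, ΣAy_c = 533000.00 mm³.
x_c = 875000.00/7000.00 = 125.00 mm; y_c = 533000.00/7000.00 = 76.14 mm.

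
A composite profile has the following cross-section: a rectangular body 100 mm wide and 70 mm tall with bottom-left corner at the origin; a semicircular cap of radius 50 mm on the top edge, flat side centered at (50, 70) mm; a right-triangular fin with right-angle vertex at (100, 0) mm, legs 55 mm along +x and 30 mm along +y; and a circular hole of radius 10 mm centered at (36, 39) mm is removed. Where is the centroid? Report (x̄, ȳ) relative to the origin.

Part | A | x̄ᵢ | ȳᵢ | A·x̄ᵢ | A·ȳᵢ
rectangular body | 7000.00 | 50.00 | 35.00 | 350000.00 | 245000.00
semicircular top | 3926.99 | 50.00 | 91.22 | 196349.54 | 358222.69
triangular fin | 825.00 | 118.33 | 10.00 | 97625.00 | 8250.00
hole | -314.16 | 36.00 | 39.00 | -11309.73 | -12252.21
Σ | 11437.83 |  |  | 632664.81 | 599220.48
x̄ = 632664.81 / 11437.83 = 55.31 mm
ȳ = 599220.48 / 11437.83 = 52.39 mm

x̄ = 55.31 mm, ȳ = 52.39 mm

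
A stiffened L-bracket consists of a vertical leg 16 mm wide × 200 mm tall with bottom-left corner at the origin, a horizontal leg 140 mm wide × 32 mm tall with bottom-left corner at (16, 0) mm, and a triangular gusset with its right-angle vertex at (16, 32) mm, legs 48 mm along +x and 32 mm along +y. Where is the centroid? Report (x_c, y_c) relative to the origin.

vertical leg: A = 16 × 200 = 3200.00, centroid at (8.00, 100.00).
horizontal leg: A = 140 × 32 = 4480.00, centroid at (86.00, 16.00).
gusset: A = ½·48·32 = 768.00, centroid at (32.00, 42.67).
ΣA = 8448.00 mm², ΣAx_c = 435456.00 mm³, ΣAy_c = 424448.00 mm³.
x_c = 435456.00/8448.00 = 51.55 mm; y_c = 424448.00/8448.00 = 50.24 mm.

x_c = 51.55 mm, y_c = 50.24 mm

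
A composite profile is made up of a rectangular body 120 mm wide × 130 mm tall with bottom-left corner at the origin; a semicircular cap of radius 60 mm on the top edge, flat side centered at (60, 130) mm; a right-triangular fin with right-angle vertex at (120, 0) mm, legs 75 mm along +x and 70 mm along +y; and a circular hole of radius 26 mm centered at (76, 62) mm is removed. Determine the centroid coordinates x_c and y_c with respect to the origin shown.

Part | A | x̄ᵢ | ȳᵢ | A·x̄ᵢ | A·ȳᵢ
rectangular body | 15600.00 | 60.00 | 65.00 | 936000.00 | 1014000.00
semicircular top | 5654.87 | 60.00 | 155.46 | 339292.01 | 879132.68
triangular fin | 2625.00 | 145.00 | 23.33 | 380625.00 | 61250.00
hole | -2123.72 | 76.00 | 62.00 | -161402.46 | -131670.43
Σ | 21756.15 |  |  | 1494514.54 | 1822712.25
x_c = 1494514.54 / 21756.15 = 68.69 mm
y_c = 1822712.25 / 21756.15 = 83.78 mm

x_c = 68.69 mm, y_c = 83.78 mm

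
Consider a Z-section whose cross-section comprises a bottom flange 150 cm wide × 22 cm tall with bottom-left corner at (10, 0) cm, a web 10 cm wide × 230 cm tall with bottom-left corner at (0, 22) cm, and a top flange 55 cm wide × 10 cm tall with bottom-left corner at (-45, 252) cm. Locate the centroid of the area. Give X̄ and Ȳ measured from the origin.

bottom flange: A = 150 × 22 = 3300.00, centroid at (85.00, 11.00).
web: A = 10 × 230 = 2300.00, centroid at (5.00, 137.00).
top flange: A = 55 × 10 = 550.00, centroid at (-17.50, 257.00).
ΣA = 6150.00 cm²
ΣAX̄ = (3300.00)(85.00) + (2300.00)(5.00) + (550.00)(-17.50) = 282375.00 cm³
ΣAȲ = (3300.00)(11.00) + (2300.00)(137.00) + (550.00)(257.00) = 492750.00 cm³
X̄ = 282375.00 / 6150.00 = 45.91 cm
Ȳ = 492750.00 / 6150.00 = 80.12 cm

X̄ = 45.91 cm, Ȳ = 80.12 cm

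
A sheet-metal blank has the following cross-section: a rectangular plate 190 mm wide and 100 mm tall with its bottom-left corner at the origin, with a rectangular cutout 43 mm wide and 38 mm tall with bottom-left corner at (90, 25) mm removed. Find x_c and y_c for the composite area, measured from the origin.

plate: A = 190 × 100 = 19000.00, centroid at (95.00, 50.00).
hole: A = −(43 × 38) = -1634.00, centroid at (111.50, 44.00).
ΣA = 17366.00 mm²
ΣAx_c = (19000.00)(95.00) + (-1634.00)(111.50) = 1622809.00 mm³
ΣAy_c = (19000.00)(50.00) + (-1634.00)(44.00) = 878104.00 mm³
x_c = 1622809.00 / 17366.00 = 93.45 mm
y_c = 878104.00 / 17366.00 = 50.56 mm

x_c = 93.45 mm, y_c = 50.56 mm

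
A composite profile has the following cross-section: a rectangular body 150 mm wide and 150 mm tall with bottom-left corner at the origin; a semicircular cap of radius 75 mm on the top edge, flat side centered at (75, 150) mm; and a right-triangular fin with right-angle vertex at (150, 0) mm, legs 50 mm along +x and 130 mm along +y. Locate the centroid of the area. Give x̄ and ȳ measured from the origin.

rectangular body: A = 150 × 150 = 22500.00, centroid at (75.00, 75.00).
semicircular top: A = ½π·75² = 8835.73, centroid at (75.00, 181.83).
triangular fin: A = ½·50·130 = 3250.00, centroid at (166.67, 43.33).
ΣA = 34585.73 mm²
ΣAx̄ = (22500.00)(75.00) + (8835.73)(75.00) + (3250.00)(166.67) = 2891846.37 mm³
ΣAȳ = (22500.00)(75.00) + (8835.73)(181.83) + (3250.00)(43.33) = 3434942.73 mm³
x̄ = 2891846.37 / 34585.73 = 83.61 mm
ȳ = 3434942.73 / 34585.73 = 99.32 mm

x̄ = 83.61 mm, ȳ = 99.32 mm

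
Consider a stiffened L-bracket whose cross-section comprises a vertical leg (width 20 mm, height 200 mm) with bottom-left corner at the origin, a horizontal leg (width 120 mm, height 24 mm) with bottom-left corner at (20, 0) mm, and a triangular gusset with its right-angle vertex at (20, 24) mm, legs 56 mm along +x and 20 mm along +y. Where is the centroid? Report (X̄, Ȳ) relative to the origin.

X̄ = 39.25 mm, Ȳ = 60.72 mm

vertical leg: A = 20 × 200 = 4000.00, centroid at (10.00, 100.00).
horizontal leg: A = 120 × 24 = 2880.00, centroid at (80.00, 12.00).
gusset: A = ½·56·20 = 560.00, centroid at (38.67, 30.67).
ΣA = 7440.00 mm²
ΣAX̄ = (4000.00)(10.00) + (2880.00)(80.00) + (560.00)(38.67) = 292053.33 mm³
ΣAȲ = (4000.00)(100.00) + (2880.00)(12.00) + (560.00)(30.67) = 451733.33 mm³
X̄ = 292053.33 / 7440.00 = 39.25 mm
Ȳ = 451733.33 / 7440.00 = 60.72 mm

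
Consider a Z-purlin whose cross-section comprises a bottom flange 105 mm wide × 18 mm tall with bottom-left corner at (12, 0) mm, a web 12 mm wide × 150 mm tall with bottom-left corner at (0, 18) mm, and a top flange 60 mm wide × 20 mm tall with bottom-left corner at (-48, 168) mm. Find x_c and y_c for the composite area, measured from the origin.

x_c = 22.72 mm, y_c = 81.39 mm

bottom flange: A = 105 × 18 = 1890.00, centroid at (64.50, 9.00).
web: A = 12 × 150 = 1800.00, centroid at (6.00, 93.00).
top flange: A = 60 × 20 = 1200.00, centroid at (-18.00, 178.00).
ΣA = 4890.00 mm², ΣAx_c = 111105.00 mm³, ΣAy_c = 398010.00 mm³.
x_c = 111105.00/4890.00 = 22.72 mm; y_c = 398010.00/4890.00 = 81.39 mm.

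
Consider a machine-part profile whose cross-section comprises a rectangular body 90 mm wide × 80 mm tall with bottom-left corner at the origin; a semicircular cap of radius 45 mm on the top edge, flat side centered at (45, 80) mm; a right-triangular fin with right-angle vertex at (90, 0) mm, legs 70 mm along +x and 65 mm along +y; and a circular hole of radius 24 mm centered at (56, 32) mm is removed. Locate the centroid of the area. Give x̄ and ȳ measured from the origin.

rectangular body: A = 90 × 80 = 7200.00, centroid at (45.00, 40.00).
semicircular top: A = ½π·45² = 3180.86, centroid at (45.00, 99.10).
triangular fin: A = ½·70·65 = 2275.00, centroid at (113.33, 21.67).
hole: A = −π·24² = -1809.56, centroid at (56.00, 32.00).
ΣA = 10846.31 mm²
ΣAx̄ = (7200.00)(45.00) + (3180.86)(45.00) + (2275.00)(113.33) + (-1809.56)(56.00) = 623636.94 mm³
ΣAȳ = (7200.00)(40.00) + (3180.86)(99.10) + (2275.00)(21.67) + (-1809.56)(32.00) = 594604.84 mm³
x̄ = 623636.94 / 10846.31 = 57.50 mm
ȳ = 594604.84 / 10846.31 = 54.82 mm

x̄ = 57.50 mm, ȳ = 54.82 mm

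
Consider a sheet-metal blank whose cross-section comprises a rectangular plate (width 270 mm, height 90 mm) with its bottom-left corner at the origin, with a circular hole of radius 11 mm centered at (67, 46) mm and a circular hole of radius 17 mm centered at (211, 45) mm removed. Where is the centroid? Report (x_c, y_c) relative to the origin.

x_c = 133.12 mm, y_c = 44.98 mm

plate: A = 270 × 90 = 24300.00, centroid at (135.00, 45.00).
hole 1: A = −π·11² = -380.13, centroid at (67.00, 46.00).
hole 2: A = −π·17² = -907.92, centroid at (211.00, 45.00).
ΣA = 23011.95 mm², ΣAx_c = 3063459.93 mm³, ΣAy_c = 1035157.48 mm³.
x_c = 3063459.93/23011.95 = 133.12 mm; y_c = 1035157.48/23011.95 = 44.98 mm.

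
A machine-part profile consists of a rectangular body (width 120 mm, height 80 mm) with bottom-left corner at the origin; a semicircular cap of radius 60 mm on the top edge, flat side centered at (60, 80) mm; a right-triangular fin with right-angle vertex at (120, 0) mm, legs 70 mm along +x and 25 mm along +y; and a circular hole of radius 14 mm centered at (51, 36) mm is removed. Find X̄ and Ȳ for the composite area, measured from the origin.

Part | A | x̄ᵢ | ȳᵢ | A·x̄ᵢ | A·ȳᵢ
rectangular body | 9600.00 | 60.00 | 40.00 | 576000.00 | 384000.00
semicircular top | 5654.87 | 60.00 | 105.46 | 339292.01 | 596389.34
triangular fin | 875.00 | 143.33 | 8.33 | 125416.67 | 7291.67
hole | -615.75 | 51.00 | 36.00 | -31403.36 | -22167.08
Σ | 15514.11 |  |  | 1009305.31 | 965513.93
X̄ = 1009305.31 / 15514.11 = 65.06 mm
Ȳ = 965513.93 / 15514.11 = 62.23 mm

X̄ = 65.06 mm, Ȳ = 62.23 mm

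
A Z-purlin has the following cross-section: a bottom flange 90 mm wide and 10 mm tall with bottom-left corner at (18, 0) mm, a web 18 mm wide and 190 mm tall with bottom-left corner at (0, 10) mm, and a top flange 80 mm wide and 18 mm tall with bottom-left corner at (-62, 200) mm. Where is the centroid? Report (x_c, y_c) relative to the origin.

x_c = 9.69 mm, y_c = 115.38 mm

Part | A | x̄ᵢ | ȳᵢ | A·x̄ᵢ | A·ȳᵢ
bottom flange | 900.00 | 63.00 | 5.00 | 56700.00 | 4500.00
web | 3420.00 | 9.00 | 105.00 | 30780.00 | 359100.00
top flange | 1440.00 | -22.00 | 209.00 | -31680.00 | 300960.00
Σ | 5760.00 |  |  | 55800.00 | 664560.00
x_c = 55800.00 / 5760.00 = 9.69 mm
y_c = 664560.00 / 5760.00 = 115.38 mm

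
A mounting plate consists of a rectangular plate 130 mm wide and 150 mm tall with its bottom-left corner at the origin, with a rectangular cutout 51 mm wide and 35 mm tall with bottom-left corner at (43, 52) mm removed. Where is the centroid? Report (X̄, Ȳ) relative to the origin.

X̄ = 64.65 mm, Ȳ = 75.55 mm

Part | A | x̄ᵢ | ȳᵢ | A·x̄ᵢ | A·ȳᵢ
plate | 19500.00 | 65.00 | 75.00 | 1267500.00 | 1462500.00
hole | -1785.00 | 68.50 | 69.50 | -122272.50 | -124057.50
Σ | 17715.00 |  |  | 1145227.50 | 1338442.50
X̄ = 1145227.50 / 17715.00 = 64.65 mm
Ȳ = 1338442.50 / 17715.00 = 75.55 mm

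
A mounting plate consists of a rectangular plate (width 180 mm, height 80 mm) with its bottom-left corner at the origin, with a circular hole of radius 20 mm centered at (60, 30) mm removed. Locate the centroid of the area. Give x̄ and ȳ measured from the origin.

x̄ = 92.87 mm, ȳ = 40.96 mm

plate: A = 180 × 80 = 14400.00, centroid at (90.00, 40.00).
hole: A = −π·20² = -1256.64, centroid at (60.00, 30.00).
ΣA = 13143.36 mm², ΣAx̄ = 1220601.78 mm³, ΣAȳ = 538300.89 mm³.
x̄ = 1220601.78/13143.36 = 92.87 mm; ȳ = 538300.89/13143.36 = 40.96 mm.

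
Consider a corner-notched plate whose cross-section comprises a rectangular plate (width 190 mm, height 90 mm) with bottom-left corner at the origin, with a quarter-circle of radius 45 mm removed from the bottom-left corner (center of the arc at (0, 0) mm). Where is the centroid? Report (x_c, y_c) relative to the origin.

x_c = 102.78 mm, y_c = 47.66 mm

plate: A = 190 × 90 = 17100.00, centroid at (95.00, 45.00).
removed quarter-circle: A = −¼π·45² = -1590.43, centroid at (19.10, 19.10).
ΣA = 15509.57 mm²
ΣAx_c = (17100.00)(95.00) + (-1590.43)(19.10) = 1594125.00 mm³
ΣAy_c = (17100.00)(45.00) + (-1590.43)(19.10) = 739125.00 mm³
x_c = 1594125.00 / 15509.57 = 102.78 mm
y_c = 739125.00 / 15509.57 = 47.66 mm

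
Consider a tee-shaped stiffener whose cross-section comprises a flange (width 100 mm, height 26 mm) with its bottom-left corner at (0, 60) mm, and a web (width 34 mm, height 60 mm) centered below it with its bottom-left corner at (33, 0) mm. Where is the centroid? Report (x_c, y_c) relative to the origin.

Part | A | x̄ᵢ | ȳᵢ | A·x̄ᵢ | A·ȳᵢ
web | 2040.00 | 50.00 | 30.00 | 102000.00 | 61200.00
flange | 2600.00 | 50.00 | 73.00 | 130000.00 | 189800.00
Σ | 4640.00 |  |  | 232000.00 | 251000.00
x_c = 232000.00 / 4640.00 = 50.00 mm
y_c = 251000.00 / 4640.00 = 54.09 mm

x_c = 50.00 mm, y_c = 54.09 mm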